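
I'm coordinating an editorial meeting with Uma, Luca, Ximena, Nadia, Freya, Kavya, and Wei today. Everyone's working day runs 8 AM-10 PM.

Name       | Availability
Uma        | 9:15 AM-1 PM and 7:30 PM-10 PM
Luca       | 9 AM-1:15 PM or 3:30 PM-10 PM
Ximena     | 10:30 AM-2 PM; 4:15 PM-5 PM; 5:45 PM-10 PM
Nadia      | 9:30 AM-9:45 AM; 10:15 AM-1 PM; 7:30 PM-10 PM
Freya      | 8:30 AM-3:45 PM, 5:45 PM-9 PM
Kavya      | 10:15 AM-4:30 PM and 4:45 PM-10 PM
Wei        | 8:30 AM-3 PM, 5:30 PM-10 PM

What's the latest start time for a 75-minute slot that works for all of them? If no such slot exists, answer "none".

19:45

Uma ∩ Luca: 09:15-13:00, 19:30-22:00.
Uma ∩ Luca ∩ Ximena: 10:30-13:00, 19:30-22:00.
Uma ∩ Luca ∩ Ximena ∩ Nadia: 10:30-13:00, 19:30-22:00.
Uma ∩ Luca ∩ Ximena ∩ Nadia ∩ Freya: 10:30-13:00, 19:30-21:00.
Uma ∩ Luca ∩ Ximena ∩ Nadia ∩ Freya ∩ Kavya: 10:30-13:00, 19:30-21:00.
Uma ∩ Luca ∩ Ximena ∩ Nadia ∩ Freya ∩ Kavya ∩ Wei: 10:30-13:00, 19:30-21:00.
So the common availability across everyone is 10:30-13:00, 19:30-21:00.
The last common window of at least 75 minutes is 19:30-21:00; a 75-minute meeting can start as late as 19:45 and still end by 21:00.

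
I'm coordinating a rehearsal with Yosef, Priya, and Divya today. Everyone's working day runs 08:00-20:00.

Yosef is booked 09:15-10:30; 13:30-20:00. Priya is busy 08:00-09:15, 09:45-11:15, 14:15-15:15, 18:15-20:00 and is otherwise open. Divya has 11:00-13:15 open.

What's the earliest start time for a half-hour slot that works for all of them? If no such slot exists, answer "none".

Yosef free: 08:00-09:15, 10:30-13:30 (invert busy blocks within the working day).
Priya free: 09:15-09:45, 11:15-14:15, 15:15-18:15 (invert busy blocks within the working day).
Divya free: 11:00-13:15.
Yosef ∩ Priya: 11:15-13:30.
Yosef ∩ Priya ∩ Divya: 11:15-13:15.
Those are the intersection windows.
The first common window of at least 30 minutes is 11:15-13:15, so the earliest start is 11:15.

11:15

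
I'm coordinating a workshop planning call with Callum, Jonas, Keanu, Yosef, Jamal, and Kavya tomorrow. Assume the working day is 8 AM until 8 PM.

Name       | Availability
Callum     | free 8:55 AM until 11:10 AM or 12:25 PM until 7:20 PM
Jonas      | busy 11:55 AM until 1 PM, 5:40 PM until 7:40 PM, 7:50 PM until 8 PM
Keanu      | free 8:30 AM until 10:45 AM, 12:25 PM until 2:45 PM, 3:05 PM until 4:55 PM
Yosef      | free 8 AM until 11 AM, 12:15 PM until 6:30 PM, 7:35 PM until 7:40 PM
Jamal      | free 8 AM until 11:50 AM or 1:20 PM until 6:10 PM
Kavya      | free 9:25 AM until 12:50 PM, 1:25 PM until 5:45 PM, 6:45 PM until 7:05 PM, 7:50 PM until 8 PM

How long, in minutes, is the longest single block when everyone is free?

110

Callum free: 08:55-11:10, 12:25-19:20.
Jonas free: 08:00-11:55, 13:00-17:40, 19:40-19:50 (invert busy blocks within the working day).
Keanu free: 08:30-10:45, 12:25-14:45, 15:05-16:55.
Yosef free: 08:00-11:00, 12:15-18:30, 19:35-19:40.
Jamal free: 08:00-11:50, 13:20-18:10.
Kavya free: 09:25-12:50, 13:25-17:45, 18:45-19:05, 19:50-20:00.
Callum ∩ Jonas: 08:55-11:10, 13:00-17:40.
Callum ∩ Jonas ∩ Keanu: 08:55-10:45, 13:00-14:45, 15:05-16:55.
Callum ∩ Jonas ∩ Keanu ∩ Yosef: 08:55-10:45, 13:00-14:45, 15:05-16:55.
Callum ∩ Jonas ∩ Keanu ∩ Yosef ∩ Jamal: 08:55-10:45, 13:20-14:45, 15:05-16:55.
Callum ∩ Jonas ∩ Keanu ∩ Yosef ∩ Jamal ∩ Kavya: 09:25-10:45, 13:25-14:45, 15:05-16:55.
Those are the intersection windows.
The longest is 15:05-16:55 at 110 minutes.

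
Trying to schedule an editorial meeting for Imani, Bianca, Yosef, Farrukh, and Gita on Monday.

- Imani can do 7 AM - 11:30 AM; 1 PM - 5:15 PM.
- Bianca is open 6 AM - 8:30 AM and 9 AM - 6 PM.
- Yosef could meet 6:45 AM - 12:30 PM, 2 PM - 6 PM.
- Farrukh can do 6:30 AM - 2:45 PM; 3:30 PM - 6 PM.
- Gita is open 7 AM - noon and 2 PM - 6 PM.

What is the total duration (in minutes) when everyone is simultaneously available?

390

Imani ∩ Bianca: 07:00-08:30, 09:00-11:30, 13:00-17:15.
Imani ∩ Bianca ∩ Yosef: 07:00-08:30, 09:00-11:30, 14:00-17:15.
Imani ∩ Bianca ∩ Yosef ∩ Farrukh: 07:00-08:30, 09:00-11:30, 14:00-14:45, 15:30-17:15.
Imani ∩ Bianca ∩ Yosef ∩ Farrukh ∩ Gita: 07:00-08:30, 09:00-11:30, 14:00-14:45, 15:30-17:15.
Summing the common windows: 90 + 150 + 45 + 105 = 390 minutes.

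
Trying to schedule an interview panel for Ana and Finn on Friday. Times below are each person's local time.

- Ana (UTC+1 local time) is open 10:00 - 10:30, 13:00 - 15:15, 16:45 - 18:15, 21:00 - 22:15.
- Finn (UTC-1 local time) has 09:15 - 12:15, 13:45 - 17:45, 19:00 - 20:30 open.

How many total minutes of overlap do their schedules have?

Ana in UTC: 09:00-09:30, 12:00-14:15, 15:45-17:15, 20:00-21:15 (subtract 1h to convert from UTC+1).
Finn in UTC: 10:15-13:15, 14:45-18:45, 20:00-21:30 (add 1h to convert from UTC-1).
Ana ∩ Finn: 12:00-13:15, 15:45-17:15, 20:00-21:15.
Those are the intersection windows.
Summing the common windows: 75 + 90 + 75 = 240 minutes.

240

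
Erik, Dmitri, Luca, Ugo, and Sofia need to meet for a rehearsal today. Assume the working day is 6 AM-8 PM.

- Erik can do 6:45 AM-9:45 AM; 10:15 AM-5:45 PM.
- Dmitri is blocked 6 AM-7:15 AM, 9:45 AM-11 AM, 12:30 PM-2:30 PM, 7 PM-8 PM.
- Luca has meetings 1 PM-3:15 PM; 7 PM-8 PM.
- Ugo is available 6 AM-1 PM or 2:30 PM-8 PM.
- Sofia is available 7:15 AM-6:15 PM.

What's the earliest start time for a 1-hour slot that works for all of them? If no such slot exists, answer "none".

Erik free: 06:45-09:45, 10:15-17:45.
Dmitri free: 07:15-09:45, 11:00-12:30, 14:30-19:00 (invert busy blocks within the working day).
Luca free: 06:00-13:00, 15:15-19:00 (invert busy blocks within the working day).
Ugo free: 06:00-13:00, 14:30-20:00.
Sofia free: 07:15-18:15.
Erik ∩ Dmitri: 07:15-09:45, 11:00-12:30, 14:30-17:45.
Erik ∩ Dmitri ∩ Luca: 07:15-09:45, 11:00-12:30, 15:15-17:45.
Erik ∩ Dmitri ∩ Luca ∩ Ugo: 07:15-09:45, 11:00-12:30, 15:15-17:45.
Erik ∩ Dmitri ∩ Luca ∩ Ugo ∩ Sofia: 07:15-09:45, 11:00-12:30, 15:15-17:45.
So the common availability across everyone is 07:15-09:45, 11:00-12:30, 15:15-17:45.
The first common window of at least 60 minutes is 07:15-09:45, so the earliest start is 07:15.

07:15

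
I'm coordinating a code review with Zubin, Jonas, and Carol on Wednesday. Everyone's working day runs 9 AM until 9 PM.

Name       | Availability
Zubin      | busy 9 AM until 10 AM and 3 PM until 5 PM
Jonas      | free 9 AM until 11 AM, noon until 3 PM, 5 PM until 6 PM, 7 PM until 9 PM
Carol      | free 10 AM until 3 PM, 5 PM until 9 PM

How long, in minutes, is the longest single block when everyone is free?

Zubin free: 10:00-15:00, 17:00-21:00 (invert busy blocks within the working day).
Jonas free: 09:00-11:00, 12:00-15:00, 17:00-18:00, 19:00-21:00.
Carol free: 10:00-15:00, 17:00-21:00.
Zubin ∩ Jonas: 10:00-11:00, 12:00-15:00, 17:00-18:00, 19:00-21:00.
Zubin ∩ Jonas ∩ Carol: 10:00-11:00, 12:00-15:00, 17:00-18:00, 19:00-21:00.
Those are the intersection windows.
The longest is 12:00-15:00 at 180 minutes.

180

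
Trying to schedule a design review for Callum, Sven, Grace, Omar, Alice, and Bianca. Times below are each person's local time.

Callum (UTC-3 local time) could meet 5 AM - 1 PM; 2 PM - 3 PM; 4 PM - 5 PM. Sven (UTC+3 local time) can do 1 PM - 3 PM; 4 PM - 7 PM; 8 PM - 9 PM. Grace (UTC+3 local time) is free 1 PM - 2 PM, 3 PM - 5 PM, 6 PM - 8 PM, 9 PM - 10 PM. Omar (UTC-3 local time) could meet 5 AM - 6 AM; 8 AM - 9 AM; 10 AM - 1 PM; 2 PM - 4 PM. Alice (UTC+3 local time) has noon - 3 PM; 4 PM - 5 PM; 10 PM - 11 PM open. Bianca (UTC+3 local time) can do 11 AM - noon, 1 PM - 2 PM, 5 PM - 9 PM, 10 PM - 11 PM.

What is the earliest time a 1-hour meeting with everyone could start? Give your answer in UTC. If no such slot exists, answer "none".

Callum in UTC: 08:00-16:00, 17:00-18:00, 19:00-20:00 (add 3h to convert from UTC-3).
Sven in UTC: 10:00-12:00, 13:00-16:00, 17:00-18:00 (subtract 3h to convert from UTC+3).
Grace in UTC: 10:00-11:00, 12:00-14:00, 15:00-17:00, 18:00-19:00 (subtract 3h to convert from UTC+3).
Omar in UTC: 08:00-09:00, 11:00-12:00, 13:00-16:00, 17:00-19:00 (add 3h to convert from UTC-3).
Alice in UTC: 09:00-12:00, 13:00-14:00, 19:00-20:00 (subtract 3h to convert from UTC+3).
Bianca in UTC: 08:00-09:00, 10:00-11:00, 14:00-18:00, 19:00-20:00 (subtract 3h to convert from UTC+3).
Callum ∩ Sven: 10:00-12:00, 13:00-16:00, 17:00-18:00.
Callum ∩ Sven ∩ Grace: 10:00-11:00, 13:00-14:00, 15:00-16:00.
Callum ∩ Sven ∩ Grace ∩ Omar: 13:00-14:00, 15:00-16:00.
Callum ∩ Sven ∩ Grace ∩ Omar ∩ Alice: 13:00-14:00.
Callum ∩ Sven ∩ Grace ∩ Omar ∩ Alice ∩ Bianca: ∅.
There is no time when everyone is free.
No common window is at least 60 minutes long.

none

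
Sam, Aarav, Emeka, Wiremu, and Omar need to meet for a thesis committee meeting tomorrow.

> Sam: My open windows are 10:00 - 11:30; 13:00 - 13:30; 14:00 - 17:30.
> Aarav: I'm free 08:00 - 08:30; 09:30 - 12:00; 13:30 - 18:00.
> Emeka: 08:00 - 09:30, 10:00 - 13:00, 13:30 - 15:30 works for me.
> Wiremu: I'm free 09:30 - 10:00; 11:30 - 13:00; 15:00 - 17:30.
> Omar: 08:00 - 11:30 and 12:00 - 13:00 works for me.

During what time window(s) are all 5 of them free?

none

Sam ∩ Aarav: 10:00-11:30, 14:00-17:30.
Sam ∩ Aarav ∩ Emeka: 10:00-11:30, 14:00-15:30.
Sam ∩ Aarav ∩ Emeka ∩ Wiremu: 15:00-15:30.
Sam ∩ Aarav ∩ Emeka ∩ Wiremu ∩ Omar: ∅.
There is no time when everyone is free.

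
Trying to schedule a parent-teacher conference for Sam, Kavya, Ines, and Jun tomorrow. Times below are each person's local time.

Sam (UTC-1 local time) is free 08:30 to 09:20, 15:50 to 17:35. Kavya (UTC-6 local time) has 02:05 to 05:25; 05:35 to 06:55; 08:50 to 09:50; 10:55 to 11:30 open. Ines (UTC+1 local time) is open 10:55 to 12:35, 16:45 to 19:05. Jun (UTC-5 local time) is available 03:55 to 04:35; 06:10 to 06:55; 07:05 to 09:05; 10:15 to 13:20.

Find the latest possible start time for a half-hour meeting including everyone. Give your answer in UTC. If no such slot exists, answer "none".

17:00

Sam in UTC: 09:30-10:20, 16:50-18:35 (add 1h to convert from UTC-1).
Kavya in UTC: 08:05-11:25, 11:35-12:55, 14:50-15:50, 16:55-17:30 (add 6h to convert from UTC-6).
Ines in UTC: 09:55-11:35, 15:45-18:05 (subtract 1h to convert from UTC+1).
Jun in UTC: 08:55-09:35, 11:10-11:55, 12:05-14:05, 15:15-18:20 (add 5h to convert from UTC-5).
Sam ∩ Kavya: 09:30-10:20, 16:55-17:30.
Sam ∩ Kavya ∩ Ines: 09:55-10:20, 16:55-17:30.
Sam ∩ Kavya ∩ Ines ∩ Jun: 16:55-17:30.
Those are the intersection windows.
The last common window of at least 30 minutes is 16:55-17:30; a 30-minute meeting can start as late as 17:00 and still end by 17:30.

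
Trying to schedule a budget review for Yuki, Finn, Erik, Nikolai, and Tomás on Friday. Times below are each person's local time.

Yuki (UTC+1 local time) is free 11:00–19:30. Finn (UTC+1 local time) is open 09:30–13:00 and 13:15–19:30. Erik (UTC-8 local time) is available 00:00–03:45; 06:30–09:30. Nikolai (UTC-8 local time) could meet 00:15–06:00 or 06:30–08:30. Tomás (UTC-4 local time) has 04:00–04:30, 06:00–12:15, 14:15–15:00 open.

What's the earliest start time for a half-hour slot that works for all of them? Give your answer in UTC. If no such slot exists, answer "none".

10:00

Yuki in UTC: 10:00-18:30 (subtract 1h to convert from UTC+1).
Finn in UTC: 08:30-12:00, 12:15-18:30 (subtract 1h to convert from UTC+1).
Erik in UTC: 08:00-11:45, 14:30-17:30 (add 8h to convert from UTC-8).
Nikolai in UTC: 08:15-14:00, 14:30-16:30 (add 8h to convert from UTC-8).
Tomás in UTC: 08:00-08:30, 10:00-16:15, 18:15-19:00 (add 4h to convert from UTC-4).
Yuki ∩ Finn: 10:00-12:00, 12:15-18:30.
Yuki ∩ Finn ∩ Erik: 10:00-11:45, 14:30-17:30.
Yuki ∩ Finn ∩ Erik ∩ Nikolai: 10:00-11:45, 14:30-16:30.
Yuki ∩ Finn ∩ Erik ∩ Nikolai ∩ Tomás: 10:00-11:45, 14:30-16:15.
The first common window of at least 30 minutes is 10:00-11:45, so the earliest start is 10:00.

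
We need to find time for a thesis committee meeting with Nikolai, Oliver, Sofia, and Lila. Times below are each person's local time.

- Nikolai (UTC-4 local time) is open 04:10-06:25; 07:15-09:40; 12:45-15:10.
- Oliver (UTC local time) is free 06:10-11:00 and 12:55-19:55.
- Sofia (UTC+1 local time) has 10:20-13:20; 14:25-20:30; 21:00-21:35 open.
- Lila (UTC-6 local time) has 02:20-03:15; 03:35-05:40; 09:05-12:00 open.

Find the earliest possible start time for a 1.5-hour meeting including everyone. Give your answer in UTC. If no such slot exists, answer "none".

none

Nikolai in UTC: 08:10-10:25, 11:15-13:40, 16:45-19:10 (add 4h to convert from UTC-4).
Oliver in UTC: 06:10-11:00, 12:55-19:55.
Sofia in UTC: 09:20-12:20, 13:25-19:30, 20:00-20:35 (subtract 1h to convert from UTC+1).
Lila in UTC: 08:20-09:15, 09:35-11:40, 15:05-18:00 (add 6h to convert from UTC-6).
Nikolai ∩ Oliver: 08:10-10:25, 12:55-13:40, 16:45-19:10.
Nikolai ∩ Oliver ∩ Sofia: 09:20-10:25, 13:25-13:40, 16:45-19:10.
Nikolai ∩ Oliver ∩ Sofia ∩ Lila: 09:35-10:25, 16:45-18:00.
No common window is at least 90 minutes long.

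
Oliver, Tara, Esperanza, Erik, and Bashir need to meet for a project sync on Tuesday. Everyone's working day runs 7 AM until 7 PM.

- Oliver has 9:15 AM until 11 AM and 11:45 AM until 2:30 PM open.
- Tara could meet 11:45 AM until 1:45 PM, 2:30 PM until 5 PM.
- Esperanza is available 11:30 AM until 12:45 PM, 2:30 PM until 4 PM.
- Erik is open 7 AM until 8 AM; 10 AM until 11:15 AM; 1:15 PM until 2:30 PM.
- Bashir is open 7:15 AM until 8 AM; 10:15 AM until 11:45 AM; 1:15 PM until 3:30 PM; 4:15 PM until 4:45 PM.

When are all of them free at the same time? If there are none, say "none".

none

Oliver ∩ Tara: 11:45-13:45.
Oliver ∩ Tara ∩ Esperanza: 11:45-12:45.
Oliver ∩ Tara ∩ Esperanza ∩ Erik: ∅.
Oliver ∩ Tara ∩ Esperanza ∩ Erik ∩ Bashir: ∅.
There is no time when everyone is free.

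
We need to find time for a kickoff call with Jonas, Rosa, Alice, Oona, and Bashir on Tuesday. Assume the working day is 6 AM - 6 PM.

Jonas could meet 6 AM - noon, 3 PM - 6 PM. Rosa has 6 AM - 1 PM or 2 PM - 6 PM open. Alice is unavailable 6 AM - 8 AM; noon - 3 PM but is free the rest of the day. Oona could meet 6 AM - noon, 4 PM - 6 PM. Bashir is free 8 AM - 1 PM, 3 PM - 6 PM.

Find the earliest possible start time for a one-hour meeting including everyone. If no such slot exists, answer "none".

Jonas free: 06:00-12:00, 15:00-18:00.
Rosa free: 06:00-13:00, 14:00-18:00.
Alice free: 08:00-12:00, 15:00-18:00 (invert busy blocks within the working day).
Oona free: 06:00-12:00, 16:00-18:00.
Bashir free: 08:00-13:00, 15:00-18:00.
Jonas ∩ Rosa: 06:00-12:00, 15:00-18:00.
Jonas ∩ Rosa ∩ Alice: 08:00-12:00, 15:00-18:00.
Jonas ∩ Rosa ∩ Alice ∩ Oona: 08:00-12:00, 16:00-18:00.
Jonas ∩ Rosa ∩ Alice ∩ Oona ∩ Bashir: 08:00-12:00, 16:00-18:00.
The first common window of at least 60 minutes is 08:00-12:00, so the earliest start is 08:00.

08:00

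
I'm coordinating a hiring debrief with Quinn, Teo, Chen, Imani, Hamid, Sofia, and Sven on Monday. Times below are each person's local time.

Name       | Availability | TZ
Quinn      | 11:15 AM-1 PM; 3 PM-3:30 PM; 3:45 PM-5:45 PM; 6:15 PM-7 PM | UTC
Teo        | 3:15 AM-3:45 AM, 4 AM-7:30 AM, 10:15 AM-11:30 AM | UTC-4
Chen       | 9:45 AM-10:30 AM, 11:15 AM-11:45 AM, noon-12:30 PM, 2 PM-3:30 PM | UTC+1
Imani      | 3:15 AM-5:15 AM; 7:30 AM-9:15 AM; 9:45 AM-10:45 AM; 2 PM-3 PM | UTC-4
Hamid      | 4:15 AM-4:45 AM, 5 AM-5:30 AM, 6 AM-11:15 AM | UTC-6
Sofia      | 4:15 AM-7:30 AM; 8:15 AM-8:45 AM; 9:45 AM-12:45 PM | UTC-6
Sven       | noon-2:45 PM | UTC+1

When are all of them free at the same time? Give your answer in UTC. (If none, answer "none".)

none

Quinn in UTC: 11:15-13:00, 15:00-15:30, 15:45-17:45, 18:15-19:00.
Teo in UTC: 07:15-07:45, 08:00-11:30, 14:15-15:30 (add 4h to convert from UTC-4).
Chen in UTC: 08:45-09:30, 10:15-10:45, 11:00-11:30, 13:00-14:30 (subtract 1h to convert from UTC+1).
Imani in UTC: 07:15-09:15, 11:30-13:15, 13:45-14:45, 18:00-19:00 (add 4h to convert from UTC-4).
Hamid in UTC: 10:15-10:45, 11:00-11:30, 12:00-17:15 (add 6h to convert from UTC-6).
Sofia in UTC: 10:15-13:30, 14:15-14:45, 15:45-18:45 (add 6h to convert from UTC-6).
Sven in UTC: 11:00-13:45 (subtract 1h to convert from UTC+1).
Quinn ∩ Teo: 11:15-11:30, 15:00-15:30.
Quinn ∩ Teo ∩ Chen: 11:15-11:30.
Quinn ∩ Teo ∩ Chen ∩ Imani: ∅.
Quinn ∩ Teo ∩ Chen ∩ Imani ∩ Hamid: ∅.
Quinn ∩ Teo ∩ Chen ∩ Imani ∩ Hamid ∩ Sofia: ∅.
Quinn ∩ Teo ∩ Chen ∩ Imani ∩ Hamid ∩ Sofia ∩ Sven: ∅.
There is no time when everyone is free.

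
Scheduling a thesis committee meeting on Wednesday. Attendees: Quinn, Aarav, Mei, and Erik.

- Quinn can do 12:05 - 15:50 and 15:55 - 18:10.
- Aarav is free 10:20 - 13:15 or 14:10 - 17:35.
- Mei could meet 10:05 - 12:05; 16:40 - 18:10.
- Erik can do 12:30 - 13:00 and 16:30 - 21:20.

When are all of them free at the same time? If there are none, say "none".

Quinn ∩ Aarav: 12:05-13:15, 14:10-15:50, 15:55-17:35.
Quinn ∩ Aarav ∩ Mei: 16:40-17:35.
Quinn ∩ Aarav ∩ Mei ∩ Erik: 16:40-17:35.
So the common availability across everyone is 16:40-17:35.

16:40-17:35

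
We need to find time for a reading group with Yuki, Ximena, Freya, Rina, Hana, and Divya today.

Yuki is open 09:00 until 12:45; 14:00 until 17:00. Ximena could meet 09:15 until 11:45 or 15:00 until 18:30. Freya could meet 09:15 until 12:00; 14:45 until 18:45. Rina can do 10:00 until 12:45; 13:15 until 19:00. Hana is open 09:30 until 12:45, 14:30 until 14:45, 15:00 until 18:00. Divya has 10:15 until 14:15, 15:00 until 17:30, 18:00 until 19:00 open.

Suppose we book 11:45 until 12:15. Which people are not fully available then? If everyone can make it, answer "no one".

Yuki: free for 11:45-12:15. Ximena: not fully free for 11:45-12:15. Freya: not fully free for 11:45-12:15. Rina: free for 11:45-12:15. Hana: free for 11:45-12:15. Divya: free for 11:45-12:15.

Freya, Ximena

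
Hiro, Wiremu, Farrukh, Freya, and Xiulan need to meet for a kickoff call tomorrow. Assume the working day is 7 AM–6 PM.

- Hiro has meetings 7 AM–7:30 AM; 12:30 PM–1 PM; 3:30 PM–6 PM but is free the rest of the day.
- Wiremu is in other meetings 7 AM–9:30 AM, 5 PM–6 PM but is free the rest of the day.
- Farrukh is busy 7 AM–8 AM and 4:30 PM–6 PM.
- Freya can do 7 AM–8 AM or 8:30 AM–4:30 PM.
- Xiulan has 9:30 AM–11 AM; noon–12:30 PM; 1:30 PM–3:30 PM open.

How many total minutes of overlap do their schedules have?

240

Hiro free: 07:30-12:30, 13:00-15:30 (invert busy blocks within the working day).
Wiremu free: 09:30-17:00 (invert busy blocks within the working day).
Farrukh free: 08:00-16:30 (invert busy blocks within the working day).
Freya free: 07:00-08:00, 08:30-16:30.
Xiulan free: 09:30-11:00, 12:00-12:30, 13:30-15:30.
Hiro ∩ Wiremu: 09:30-12:30, 13:00-15:30.
Hiro ∩ Wiremu ∩ Farrukh: 09:30-12:30, 13:00-15:30.
Hiro ∩ Wiremu ∩ Farrukh ∩ Freya: 09:30-12:30, 13:00-15:30.
Hiro ∩ Wiremu ∩ Farrukh ∩ Freya ∩ Xiulan: 09:30-11:00, 12:00-12:30, 13:30-15:30.
Summing the common windows: 90 + 30 + 120 = 240 minutes.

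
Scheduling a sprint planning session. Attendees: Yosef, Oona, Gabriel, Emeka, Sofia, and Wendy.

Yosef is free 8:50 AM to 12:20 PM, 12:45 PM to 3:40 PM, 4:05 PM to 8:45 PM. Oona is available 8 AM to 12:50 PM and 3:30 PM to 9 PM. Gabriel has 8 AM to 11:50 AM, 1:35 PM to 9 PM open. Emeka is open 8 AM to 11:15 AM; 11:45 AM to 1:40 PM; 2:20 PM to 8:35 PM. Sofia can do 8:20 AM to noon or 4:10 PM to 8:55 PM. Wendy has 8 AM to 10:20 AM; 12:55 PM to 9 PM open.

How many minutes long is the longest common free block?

265

Yosef ∩ Oona: 08:50-12:20, 12:45-12:50, 15:30-15:40, 16:05-20:45.
Yosef ∩ Oona ∩ Gabriel: 08:50-11:50, 15:30-15:40, 16:05-20:45.
Yosef ∩ Oona ∩ Gabriel ∩ Emeka: 08:50-11:15, 11:45-11:50, 15:30-15:40, 16:05-20:35.
Yosef ∩ Oona ∩ Gabriel ∩ Emeka ∩ Sofia: 08:50-11:15, 11:45-11:50, 16:10-20:35.
Yosef ∩ Oona ∩ Gabriel ∩ Emeka ∩ Sofia ∩ Wendy: 08:50-10:20, 16:10-20:35.
The longest is 16:10-20:35 at 265 minutes.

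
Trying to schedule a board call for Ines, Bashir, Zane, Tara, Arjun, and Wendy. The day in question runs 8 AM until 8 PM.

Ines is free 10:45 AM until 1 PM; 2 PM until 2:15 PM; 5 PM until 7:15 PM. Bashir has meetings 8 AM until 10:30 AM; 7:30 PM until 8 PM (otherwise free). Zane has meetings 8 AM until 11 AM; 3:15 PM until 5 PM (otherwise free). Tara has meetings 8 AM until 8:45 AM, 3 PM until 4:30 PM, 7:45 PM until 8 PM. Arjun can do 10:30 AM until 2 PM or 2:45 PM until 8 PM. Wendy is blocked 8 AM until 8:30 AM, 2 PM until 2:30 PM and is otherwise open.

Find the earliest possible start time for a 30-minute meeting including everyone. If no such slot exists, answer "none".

11:00

Ines free: 10:45-13:00, 14:00-14:15, 17:00-19:15.
Bashir free: 10:30-19:30 (invert busy blocks within the working day).
Zane free: 11:00-15:15, 17:00-20:00 (invert busy blocks within the working day).
Tara free: 08:45-15:00, 16:30-19:45 (invert busy blocks within the working day).
Arjun free: 10:30-14:00, 14:45-20:00.
Wendy free: 08:30-14:00, 14:30-20:00 (invert busy blocks within the working day).
Ines ∩ Bashir: 10:45-13:00, 14:00-14:15, 17:00-19:15.
Ines ∩ Bashir ∩ Zane: 11:00-13:00, 14:00-14:15, 17:00-19:15.
Ines ∩ Bashir ∩ Zane ∩ Tara: 11:00-13:00, 14:00-14:15, 17:00-19:15.
Ines ∩ Bashir ∩ Zane ∩ Tara ∩ Arjun: 11:00-13:00, 17:00-19:15.
Ines ∩ Bashir ∩ Zane ∩ Tara ∩ Arjun ∩ Wendy: 11:00-13:00, 17:00-19:15.
Those are the intersection windows.
The first common window of at least 30 minutes is 11:00-13:00, so the earliest start is 11:00.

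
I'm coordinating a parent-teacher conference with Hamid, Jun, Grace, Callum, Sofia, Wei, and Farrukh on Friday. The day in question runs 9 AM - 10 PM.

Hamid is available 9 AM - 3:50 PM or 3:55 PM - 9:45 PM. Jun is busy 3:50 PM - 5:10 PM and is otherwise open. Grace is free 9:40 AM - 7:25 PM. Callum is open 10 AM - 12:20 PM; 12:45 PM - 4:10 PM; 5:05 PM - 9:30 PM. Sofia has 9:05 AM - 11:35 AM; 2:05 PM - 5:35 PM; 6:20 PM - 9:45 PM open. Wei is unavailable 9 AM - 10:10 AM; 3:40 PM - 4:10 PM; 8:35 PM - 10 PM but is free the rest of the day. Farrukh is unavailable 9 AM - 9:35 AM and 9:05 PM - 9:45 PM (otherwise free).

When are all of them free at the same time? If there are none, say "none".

10:10-11:35, 14:05-15:40, 17:10-17:35, 18:20-19:25

Hamid free: 09:00-15:50, 15:55-21:45.
Jun free: 09:00-15:50, 17:10-22:00 (invert busy blocks within the working day).
Grace free: 09:40-19:25.
Callum free: 10:00-12:20, 12:45-16:10, 17:05-21:30.
Sofia free: 09:05-11:35, 14:05-17:35, 18:20-21:45.
Wei free: 10:10-15:40, 16:10-20:35 (invert busy blocks within the working day).
Farrukh free: 09:35-21:05, 21:45-22:00 (invert busy blocks within the working day).
Hamid ∩ Jun: 09:00-15:50, 17:10-21:45.
Hamid ∩ Jun ∩ Grace: 09:40-15:50, 17:10-19:25.
Hamid ∩ Jun ∩ Grace ∩ Callum: 10:00-12:20, 12:45-15:50, 17:10-19:25.
Hamid ∩ Jun ∩ Grace ∩ Callum ∩ Sofia: 10:00-11:35, 14:05-15:50, 17:10-17:35, 18:20-19:25.
Hamid ∩ Jun ∩ Grace ∩ Callum ∩ Sofia ∩ Wei: 10:10-11:35, 14:05-15:40, 17:10-17:35, 18:20-19:25.
Hamid ∩ Jun ∩ Grace ∩ Callum ∩ Sofia ∩ Wei ∩ Farrukh: 10:10-11:35, 14:05-15:40, 17:10-17:35, 18:20-19:25.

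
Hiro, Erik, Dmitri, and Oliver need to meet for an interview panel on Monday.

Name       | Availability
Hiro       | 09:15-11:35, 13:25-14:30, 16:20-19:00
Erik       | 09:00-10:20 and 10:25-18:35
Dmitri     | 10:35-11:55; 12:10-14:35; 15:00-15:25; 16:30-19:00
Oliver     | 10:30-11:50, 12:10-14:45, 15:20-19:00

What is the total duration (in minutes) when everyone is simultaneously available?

250

Hiro ∩ Erik: 09:15-10:20, 10:25-11:35, 13:25-14:30, 16:20-18:35.
Hiro ∩ Erik ∩ Dmitri: 10:35-11:35, 13:25-14:30, 16:30-18:35.
Hiro ∩ Erik ∩ Dmitri ∩ Oliver: 10:35-11:35, 13:25-14:30, 16:30-18:35.
Summing the common windows: 60 + 65 + 125 = 250 minutes.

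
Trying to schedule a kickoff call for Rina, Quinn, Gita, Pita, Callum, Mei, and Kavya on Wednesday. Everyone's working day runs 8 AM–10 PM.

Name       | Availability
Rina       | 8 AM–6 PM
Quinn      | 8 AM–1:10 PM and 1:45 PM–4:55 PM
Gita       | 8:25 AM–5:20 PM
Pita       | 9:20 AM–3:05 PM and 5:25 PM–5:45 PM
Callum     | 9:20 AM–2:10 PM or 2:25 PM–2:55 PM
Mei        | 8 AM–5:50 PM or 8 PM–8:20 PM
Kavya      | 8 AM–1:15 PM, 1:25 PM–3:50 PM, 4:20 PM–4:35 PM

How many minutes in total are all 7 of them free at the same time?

Rina ∩ Quinn: 08:00-13:10, 13:45-16:55.
Rina ∩ Quinn ∩ Gita: 08:25-13:10, 13:45-16:55.
Rina ∩ Quinn ∩ Gita ∩ Pita: 09:20-13:10, 13:45-15:05.
Rina ∩ Quinn ∩ Gita ∩ Pita ∩ Callum: 09:20-13:10, 13:45-14:10, 14:25-14:55.
Rina ∩ Quinn ∩ Gita ∩ Pita ∩ Callum ∩ Mei: 09:20-13:10, 13:45-14:10, 14:25-14:55.
Rina ∩ Quinn ∩ Gita ∩ Pita ∩ Callum ∩ Mei ∩ Kavya: 09:20-13:10, 13:45-14:10, 14:25-14:55.
Summing the common windows: 230 + 25 + 30 = 285 minutes.

285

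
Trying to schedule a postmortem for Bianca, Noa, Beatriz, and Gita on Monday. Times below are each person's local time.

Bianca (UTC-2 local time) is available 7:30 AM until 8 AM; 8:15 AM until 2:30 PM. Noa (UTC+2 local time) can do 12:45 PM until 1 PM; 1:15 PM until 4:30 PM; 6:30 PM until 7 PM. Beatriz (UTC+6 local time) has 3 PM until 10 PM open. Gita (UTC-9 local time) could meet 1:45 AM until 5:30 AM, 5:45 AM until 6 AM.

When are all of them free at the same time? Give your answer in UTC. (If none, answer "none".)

Bianca in UTC: 09:30-10:00, 10:15-16:30 (add 2h to convert from UTC-2).
Noa in UTC: 10:45-11:00, 11:15-14:30, 16:30-17:00 (subtract 2h to convert from UTC+2).
Beatriz in UTC: 09:00-16:00 (subtract 6h to convert from UTC+6).
Gita in UTC: 10:45-14:30, 14:45-15:00 (add 9h to convert from UTC-9).
Bianca ∩ Noa: 10:45-11:00, 11:15-14:30.
Bianca ∩ Noa ∩ Beatriz: 10:45-11:00, 11:15-14:30.
Bianca ∩ Noa ∩ Beatriz ∩ Gita: 10:45-11:00, 11:15-14:30.

10:45-11:00, 11:15-14:30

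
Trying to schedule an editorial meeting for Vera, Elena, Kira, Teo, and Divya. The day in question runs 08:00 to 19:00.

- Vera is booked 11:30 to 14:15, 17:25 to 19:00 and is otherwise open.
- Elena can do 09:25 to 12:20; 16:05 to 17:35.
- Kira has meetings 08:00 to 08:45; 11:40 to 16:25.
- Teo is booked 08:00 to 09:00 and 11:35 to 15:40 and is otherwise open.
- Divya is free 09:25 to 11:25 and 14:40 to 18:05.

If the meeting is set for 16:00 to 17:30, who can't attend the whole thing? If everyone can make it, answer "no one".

Elena, Kira, Vera

Vera free: 08:00-11:30, 14:15-17:25 (invert busy blocks within the working day).
Elena free: 09:25-12:20, 16:05-17:35.
Kira free: 08:45-11:40, 16:25-19:00 (invert busy blocks within the working day).
Teo free: 09:00-11:35, 15:40-19:00 (invert busy blocks within the working day).
Divya free: 09:25-11:25, 14:40-18:05.
Vera: not fully free for 16:00-17:30. Elena: not fully free for 16:00-17:30. Kira: not fully free for 16:00-17:30. Teo: free for 16:00-17:30. Divya: free for 16:00-17:30.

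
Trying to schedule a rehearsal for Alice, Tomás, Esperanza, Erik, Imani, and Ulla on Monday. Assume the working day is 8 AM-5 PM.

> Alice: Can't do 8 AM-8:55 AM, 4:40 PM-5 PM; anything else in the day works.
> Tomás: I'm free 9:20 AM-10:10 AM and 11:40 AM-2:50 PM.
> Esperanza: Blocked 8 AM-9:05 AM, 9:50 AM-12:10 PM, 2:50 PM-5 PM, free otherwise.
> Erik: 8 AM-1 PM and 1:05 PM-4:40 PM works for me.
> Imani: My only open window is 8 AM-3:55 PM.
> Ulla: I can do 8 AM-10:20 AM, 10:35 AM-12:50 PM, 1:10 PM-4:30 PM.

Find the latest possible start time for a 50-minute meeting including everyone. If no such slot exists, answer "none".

14:00

Alice free: 08:55-16:40 (invert busy blocks within the working day).
Tomás free: 09:20-10:10, 11:40-14:50.
Esperanza free: 09:05-09:50, 12:10-14:50 (invert busy blocks within the working day).
Erik free: 08:00-13:00, 13:05-16:40.
Imani free: 08:00-15:55.
Ulla free: 08:00-10:20, 10:35-12:50, 13:10-16:30.
Alice ∩ Tomás: 09:20-10:10, 11:40-14:50.
Alice ∩ Tomás ∩ Esperanza: 09:20-09:50, 12:10-14:50.
Alice ∩ Tomás ∩ Esperanza ∩ Erik: 09:20-09:50, 12:10-13:00, 13:05-14:50.
Alice ∩ Tomás ∩ Esperanza ∩ Erik ∩ Imani: 09:20-09:50, 12:10-13:00, 13:05-14:50.
Alice ∩ Tomás ∩ Esperanza ∩ Erik ∩ Imani ∩ Ulla: 09:20-09:50, 12:10-12:50, 13:10-14:50.
The last common window of at least 50 minutes is 13:10-14:50; a 50-minute meeting can start as late as 14:00 and still end by 14:50.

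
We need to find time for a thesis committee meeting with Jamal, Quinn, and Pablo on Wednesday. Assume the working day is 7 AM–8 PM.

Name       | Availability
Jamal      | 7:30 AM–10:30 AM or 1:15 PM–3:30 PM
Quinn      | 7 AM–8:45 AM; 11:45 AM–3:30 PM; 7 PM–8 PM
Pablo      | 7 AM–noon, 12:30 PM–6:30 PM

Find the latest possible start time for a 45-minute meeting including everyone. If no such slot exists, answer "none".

14:45

Jamal ∩ Quinn: 07:30-08:45, 13:15-15:30.
Jamal ∩ Quinn ∩ Pablo: 07:30-08:45, 13:15-15:30.
So the common availability across everyone is 07:30-08:45, 13:15-15:30.
The last common window of at least 45 minutes is 13:15-15:30; a 45-minute meeting can start as late as 14:45 and still end by 15:30.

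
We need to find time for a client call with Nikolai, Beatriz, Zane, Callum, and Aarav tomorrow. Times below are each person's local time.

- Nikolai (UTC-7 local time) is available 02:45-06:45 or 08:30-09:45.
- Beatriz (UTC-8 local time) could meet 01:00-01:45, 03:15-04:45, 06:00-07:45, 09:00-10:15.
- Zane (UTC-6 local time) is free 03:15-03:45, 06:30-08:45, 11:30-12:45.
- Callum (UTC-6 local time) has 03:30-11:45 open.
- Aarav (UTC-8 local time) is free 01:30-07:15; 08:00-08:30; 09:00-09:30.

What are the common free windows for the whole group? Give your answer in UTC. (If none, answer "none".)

12:30-12:45

Nikolai in UTC: 09:45-13:45, 15:30-16:45 (add 7h to convert from UTC-7).
Beatriz in UTC: 09:00-09:45, 11:15-12:45, 14:00-15:45, 17:00-18:15 (add 8h to convert from UTC-8).
Zane in UTC: 09:15-09:45, 12:30-14:45, 17:30-18:45 (add 6h to convert from UTC-6).
Callum in UTC: 09:30-17:45 (add 6h to convert from UTC-6).
Aarav in UTC: 09:30-15:15, 16:00-16:30, 17:00-17:30 (add 8h to convert from UTC-8).
Nikolai ∩ Beatriz: 11:15-12:45, 15:30-15:45.
Nikolai ∩ Beatriz ∩ Zane: 12:30-12:45.
Nikolai ∩ Beatriz ∩ Zane ∩ Callum: 12:30-12:45.
Nikolai ∩ Beatriz ∩ Zane ∩ Callum ∩ Aarav: 12:30-12:45.
So the common availability across everyone is 12:30-12:45.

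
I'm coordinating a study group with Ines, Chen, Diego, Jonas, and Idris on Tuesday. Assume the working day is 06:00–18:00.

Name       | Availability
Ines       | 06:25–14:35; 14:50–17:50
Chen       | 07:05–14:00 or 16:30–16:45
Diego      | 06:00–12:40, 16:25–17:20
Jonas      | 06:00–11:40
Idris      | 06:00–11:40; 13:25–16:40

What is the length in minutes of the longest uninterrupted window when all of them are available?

275

Ines ∩ Chen: 07:05-14:00, 16:30-16:45.
Ines ∩ Chen ∩ Diego: 07:05-12:40, 16:30-16:45.
Ines ∩ Chen ∩ Diego ∩ Jonas: 07:05-11:40.
Ines ∩ Chen ∩ Diego ∩ Jonas ∩ Idris: 07:05-11:40.
The longest is 07:05-11:40 at 275 minutes.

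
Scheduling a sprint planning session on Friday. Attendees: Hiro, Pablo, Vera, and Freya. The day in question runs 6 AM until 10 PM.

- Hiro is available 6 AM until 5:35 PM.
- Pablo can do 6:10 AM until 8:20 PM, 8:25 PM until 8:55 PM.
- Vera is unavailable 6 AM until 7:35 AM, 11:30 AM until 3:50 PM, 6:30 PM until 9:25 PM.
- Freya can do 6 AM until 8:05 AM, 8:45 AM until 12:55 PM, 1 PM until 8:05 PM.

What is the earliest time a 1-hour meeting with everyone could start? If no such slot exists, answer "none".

Hiro free: 06:00-17:35.
Pablo free: 06:10-20:20, 20:25-20:55.
Vera free: 07:35-11:30, 15:50-18:30, 21:25-22:00 (invert busy blocks within the working day).
Freya free: 06:00-08:05, 08:45-12:55, 13:00-20:05.
Hiro ∩ Pablo: 06:10-17:35.
Hiro ∩ Pablo ∩ Vera: 07:35-11:30, 15:50-17:35.
Hiro ∩ Pablo ∩ Vera ∩ Freya: 07:35-08:05, 08:45-11:30, 15:50-17:35.
The first common window of at least 60 minutes is 08:45-11:30, so the earliest start is 08:45.

08:45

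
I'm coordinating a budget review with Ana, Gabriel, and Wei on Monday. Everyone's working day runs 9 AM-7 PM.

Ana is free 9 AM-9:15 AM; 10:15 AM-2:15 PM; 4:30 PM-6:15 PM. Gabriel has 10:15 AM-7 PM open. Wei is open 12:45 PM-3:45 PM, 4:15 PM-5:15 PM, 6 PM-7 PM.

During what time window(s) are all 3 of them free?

Ana ∩ Gabriel: 10:15-14:15, 16:30-18:15.
Ana ∩ Gabriel ∩ Wei: 12:45-14:15, 16:30-17:15, 18:00-18:15.

12:45-14:15, 16:30-17:15, 18:00-18:15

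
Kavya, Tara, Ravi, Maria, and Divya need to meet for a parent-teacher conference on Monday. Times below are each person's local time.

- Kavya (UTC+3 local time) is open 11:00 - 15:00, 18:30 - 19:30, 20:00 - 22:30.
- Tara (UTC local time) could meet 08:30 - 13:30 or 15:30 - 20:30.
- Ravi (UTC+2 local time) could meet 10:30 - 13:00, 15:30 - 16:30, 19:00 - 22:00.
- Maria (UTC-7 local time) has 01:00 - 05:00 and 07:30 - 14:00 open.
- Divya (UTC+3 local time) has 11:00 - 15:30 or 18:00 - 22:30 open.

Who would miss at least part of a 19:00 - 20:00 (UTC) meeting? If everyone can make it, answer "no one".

Kavya in UTC: 08:00-12:00, 15:30-16:30, 17:00-19:30 (subtract 3h to convert from UTC+3).
Tara in UTC: 08:30-13:30, 15:30-20:30.
Ravi in UTC: 08:30-11:00, 13:30-14:30, 17:00-20:00 (subtract 2h to convert from UTC+2).
Maria in UTC: 08:00-12:00, 14:30-21:00 (add 7h to convert from UTC-7).
Divya in UTC: 08:00-12:30, 15:00-19:30 (subtract 3h to convert from UTC+3).
Kavya: not fully free for 19:00-20:00. Tara: free for 19:00-20:00. Ravi: free for 19:00-20:00. Maria: free for 19:00-20:00. Divya: not fully free for 19:00-20:00.

Divya, Kavya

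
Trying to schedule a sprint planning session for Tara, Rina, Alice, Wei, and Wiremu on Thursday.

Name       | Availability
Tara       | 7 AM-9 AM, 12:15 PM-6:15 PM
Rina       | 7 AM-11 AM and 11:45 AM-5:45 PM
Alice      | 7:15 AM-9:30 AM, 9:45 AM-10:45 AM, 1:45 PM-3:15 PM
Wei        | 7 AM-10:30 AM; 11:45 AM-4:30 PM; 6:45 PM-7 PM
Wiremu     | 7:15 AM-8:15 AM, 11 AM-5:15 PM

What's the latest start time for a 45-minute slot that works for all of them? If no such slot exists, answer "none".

14:30

Tara ∩ Rina: 07:00-09:00, 12:15-17:45.
Tara ∩ Rina ∩ Alice: 07:15-09:00, 13:45-15:15.
Tara ∩ Rina ∩ Alice ∩ Wei: 07:15-09:00, 13:45-15:15.
Tara ∩ Rina ∩ Alice ∩ Wei ∩ Wiremu: 07:15-08:15, 13:45-15:15.
The last common window of at least 45 minutes is 13:45-15:15; a 45-minute meeting can start as late as 14:30 and still end by 15:15.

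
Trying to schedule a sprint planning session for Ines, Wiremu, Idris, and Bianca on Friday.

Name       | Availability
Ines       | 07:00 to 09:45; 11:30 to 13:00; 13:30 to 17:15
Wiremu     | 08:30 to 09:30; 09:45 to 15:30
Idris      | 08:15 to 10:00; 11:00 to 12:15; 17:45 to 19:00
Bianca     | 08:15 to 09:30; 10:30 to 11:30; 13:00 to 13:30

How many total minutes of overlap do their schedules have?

Ines ∩ Wiremu: 08:30-09:30, 11:30-13:00, 13:30-15:30.
Ines ∩ Wiremu ∩ Idris: 08:30-09:30, 11:30-12:15.
Ines ∩ Wiremu ∩ Idris ∩ Bianca: 08:30-09:30.
So the common availability across everyone is 08:30-09:30.
That's a single block of 60 minutes.

60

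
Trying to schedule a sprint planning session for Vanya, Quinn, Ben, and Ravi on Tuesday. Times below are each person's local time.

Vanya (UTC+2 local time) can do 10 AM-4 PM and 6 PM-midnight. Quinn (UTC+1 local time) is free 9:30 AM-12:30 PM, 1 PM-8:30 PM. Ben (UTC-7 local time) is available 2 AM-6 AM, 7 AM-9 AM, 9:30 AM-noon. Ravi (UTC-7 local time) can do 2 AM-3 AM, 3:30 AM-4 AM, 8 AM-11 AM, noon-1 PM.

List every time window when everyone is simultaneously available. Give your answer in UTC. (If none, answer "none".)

Vanya in UTC: 08:00-14:00, 16:00-22:00 (subtract 2h to convert from UTC+2).
Quinn in UTC: 08:30-11:30, 12:00-19:30 (subtract 1h to convert from UTC+1).
Ben in UTC: 09:00-13:00, 14:00-16:00, 16:30-19:00 (add 7h to convert from UTC-7).
Ravi in UTC: 09:00-10:00, 10:30-11:00, 15:00-18:00, 19:00-20:00 (add 7h to convert from UTC-7).
Vanya ∩ Quinn: 08:30-11:30, 12:00-14:00, 16:00-19:30.
Vanya ∩ Quinn ∩ Ben: 09:00-11:30, 12:00-13:00, 16:30-19:00.
Vanya ∩ Quinn ∩ Ben ∩ Ravi: 09:00-10:00, 10:30-11:00, 16:30-18:00.

09:00-10:00, 10:30-11:00, 16:30-18:00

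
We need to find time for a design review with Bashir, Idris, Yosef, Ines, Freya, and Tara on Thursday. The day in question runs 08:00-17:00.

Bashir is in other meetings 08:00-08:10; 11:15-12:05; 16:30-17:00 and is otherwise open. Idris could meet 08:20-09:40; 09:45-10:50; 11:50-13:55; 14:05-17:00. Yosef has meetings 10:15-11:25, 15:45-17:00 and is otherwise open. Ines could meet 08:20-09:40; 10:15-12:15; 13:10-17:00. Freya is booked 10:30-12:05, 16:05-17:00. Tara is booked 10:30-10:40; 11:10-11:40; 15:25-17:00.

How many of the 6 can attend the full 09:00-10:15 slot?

4

Bashir free: 08:10-11:15, 12:05-16:30 (invert busy blocks within the working day).
Idris free: 08:20-09:40, 09:45-10:50, 11:50-13:55, 14:05-17:00.
Yosef free: 08:00-10:15, 11:25-15:45 (invert busy blocks within the working day).
Ines free: 08:20-09:40, 10:15-12:15, 13:10-17:00.
Freya free: 08:00-10:30, 12:05-16:05 (invert busy blocks within the working day).
Tara free: 08:00-10:30, 10:40-11:10, 11:40-15:25 (invert busy blocks within the working day).
Bashir, Yosef, Freya, and Tara can make the full 09:00-10:15 slot — that's 4.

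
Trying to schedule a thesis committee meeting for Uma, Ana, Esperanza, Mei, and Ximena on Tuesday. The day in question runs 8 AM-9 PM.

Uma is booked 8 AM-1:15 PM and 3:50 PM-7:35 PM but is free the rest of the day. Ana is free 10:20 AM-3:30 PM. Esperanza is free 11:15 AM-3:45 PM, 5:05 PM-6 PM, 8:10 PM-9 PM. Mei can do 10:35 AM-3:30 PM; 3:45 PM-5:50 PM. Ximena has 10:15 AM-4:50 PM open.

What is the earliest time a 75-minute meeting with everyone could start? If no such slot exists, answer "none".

13:15

Uma free: 13:15-15:50, 19:35-21:00 (invert busy blocks within the working day).
Ana free: 10:20-15:30.
Esperanza free: 11:15-15:45, 17:05-18:00, 20:10-21:00.
Mei free: 10:35-15:30, 15:45-17:50.
Ximena free: 10:15-16:50.
Uma ∩ Ana: 13:15-15:30.
Uma ∩ Ana ∩ Esperanza: 13:15-15:30.
Uma ∩ Ana ∩ Esperanza ∩ Mei: 13:15-15:30.
Uma ∩ Ana ∩ Esperanza ∩ Mei ∩ Ximena: 13:15-15:30.
So the common availability across everyone is 13:15-15:30.
The first common window of at least 75 minutes is 13:15-15:30, so the earliest start is 13:15.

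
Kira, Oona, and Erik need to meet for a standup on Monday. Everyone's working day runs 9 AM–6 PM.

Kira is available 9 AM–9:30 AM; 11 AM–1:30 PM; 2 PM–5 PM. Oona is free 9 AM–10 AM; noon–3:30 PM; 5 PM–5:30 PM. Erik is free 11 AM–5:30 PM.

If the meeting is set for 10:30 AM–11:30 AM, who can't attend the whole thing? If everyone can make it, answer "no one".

Erik, Kira, Oona

Kira: not fully free for 10:30-11:30. Oona: not fully free for 10:30-11:30. Erik: not fully free for 10:30-11:30.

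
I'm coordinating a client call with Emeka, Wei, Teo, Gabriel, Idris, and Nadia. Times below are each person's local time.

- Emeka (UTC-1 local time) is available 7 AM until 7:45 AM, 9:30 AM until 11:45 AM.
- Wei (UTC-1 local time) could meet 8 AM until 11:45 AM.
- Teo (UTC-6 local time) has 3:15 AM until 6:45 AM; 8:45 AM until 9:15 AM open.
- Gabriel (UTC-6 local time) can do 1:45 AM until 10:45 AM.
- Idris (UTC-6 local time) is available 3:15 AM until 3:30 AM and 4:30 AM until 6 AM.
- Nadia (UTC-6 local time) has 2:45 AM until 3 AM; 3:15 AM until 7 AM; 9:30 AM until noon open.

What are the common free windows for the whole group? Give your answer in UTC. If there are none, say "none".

10:30-12:00

Emeka in UTC: 08:00-08:45, 10:30-12:45 (add 1h to convert from UTC-1).
Wei in UTC: 09:00-12:45 (add 1h to convert from UTC-1).
Teo in UTC: 09:15-12:45, 14:45-15:15 (add 6h to convert from UTC-6).
Gabriel in UTC: 07:45-16:45 (add 6h to convert from UTC-6).
Idris in UTC: 09:15-09:30, 10:30-12:00 (add 6h to convert from UTC-6).
Nadia in UTC: 08:45-09:00, 09:15-13:00, 15:30-18:00 (add 6h to convert from UTC-6).
Emeka ∩ Wei: 10:30-12:45.
Emeka ∩ Wei ∩ Teo: 10:30-12:45.
Emeka ∩ Wei ∩ Teo ∩ Gabriel: 10:30-12:45.
Emeka ∩ Wei ∩ Teo ∩ Gabriel ∩ Idris: 10:30-12:00.
Emeka ∩ Wei ∩ Teo ∩ Gabriel ∩ Idris ∩ Nadia: 10:30-12:00.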